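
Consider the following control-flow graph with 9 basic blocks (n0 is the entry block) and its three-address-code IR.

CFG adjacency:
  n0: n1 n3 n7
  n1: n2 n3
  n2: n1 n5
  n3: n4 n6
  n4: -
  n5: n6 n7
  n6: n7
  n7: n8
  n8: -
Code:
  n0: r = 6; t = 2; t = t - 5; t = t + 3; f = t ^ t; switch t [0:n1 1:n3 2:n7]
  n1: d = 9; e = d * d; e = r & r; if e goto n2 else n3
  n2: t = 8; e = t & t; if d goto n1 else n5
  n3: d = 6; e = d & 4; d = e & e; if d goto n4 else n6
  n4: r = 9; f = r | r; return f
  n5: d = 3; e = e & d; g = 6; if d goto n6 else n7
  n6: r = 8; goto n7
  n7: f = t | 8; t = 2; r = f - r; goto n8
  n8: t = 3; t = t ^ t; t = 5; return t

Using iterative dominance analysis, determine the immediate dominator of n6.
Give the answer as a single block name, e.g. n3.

Answer: n0

Analysis:
idom tree: n1←n0 n2←n1 n3←n0 n4←n3 n5←n2 n6←n0 n7←n0 n8←n7
Join-block Dom:
  n1: preds {n0,n2}: {n0} ∩ {n0,n1,n2} = {n0}; idom=n0
  n3: preds {n0,n1}: {n0} ∩ {n0,n1} = {n0}; idom=n0
  n6: preds {n3,n5}: {n0,n3} ∩ {n0,n1,n2,n5} = {n0}; idom=n0
  n7: preds {n0,n5,n6}: {n0} ∩ {n0,n1,n2,n5} ∩ {n0,n6} = {n0}; idom=n0

idom(n6) = n0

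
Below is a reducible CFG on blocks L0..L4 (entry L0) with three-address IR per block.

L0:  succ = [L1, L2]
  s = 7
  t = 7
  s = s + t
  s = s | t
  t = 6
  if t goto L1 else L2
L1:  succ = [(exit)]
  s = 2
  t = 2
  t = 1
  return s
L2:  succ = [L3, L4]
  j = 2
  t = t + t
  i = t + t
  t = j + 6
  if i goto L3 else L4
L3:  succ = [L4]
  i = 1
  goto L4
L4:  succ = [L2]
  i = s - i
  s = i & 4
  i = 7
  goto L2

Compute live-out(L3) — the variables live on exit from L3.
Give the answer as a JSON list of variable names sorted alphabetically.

Answer: ["i", "s", "t"]

Analysis:
Per-block:
  L0 def {s,t} use ∅
  L1 def {s,t} use ∅
  L2 def {i,j,t} use {t}
  L3 def {i} use ∅
  L4 def {i,s} use {i,s}

Backward fixpoint:
  L0: in=∅ out={s,t}
  L1: in=∅ out=∅
  L2: in={s,t} out={i,s,t}
  L3: in={s,t} out={i,s,t}
  L4: in={i,s,t} out={s,t}

live-out(L3) = ["i", "s", "t"]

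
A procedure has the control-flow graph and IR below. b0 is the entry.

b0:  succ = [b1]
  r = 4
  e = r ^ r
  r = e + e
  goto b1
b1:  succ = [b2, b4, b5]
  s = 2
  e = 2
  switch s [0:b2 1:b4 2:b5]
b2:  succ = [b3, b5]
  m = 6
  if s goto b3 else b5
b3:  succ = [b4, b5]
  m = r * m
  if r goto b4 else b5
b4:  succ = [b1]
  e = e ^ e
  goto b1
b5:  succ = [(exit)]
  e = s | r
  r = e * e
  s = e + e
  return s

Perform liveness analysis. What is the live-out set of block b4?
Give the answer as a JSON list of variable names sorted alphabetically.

Block summaries:
  b0 def {e,r} use ∅
  b1 def {e,s} use ∅
  b2 def {m} use {s}
  b3 def {m} use {m,r}
  b4 def {e} use {e}
  b5 def {e,r,s} use {r,s}

Backward fixpoint:
  b0 li=∅ lo={r}
  b1 li={r} lo={e,r,s}
  b2 li={e,r,s} lo={e,m,r,s}
  b3 li={e,m,r,s} lo={e,r,s}
  b4 li={e,r} lo={r}
  b5 li={r,s} lo=∅

live-out(b4) = ["r"]

Answer: ["r"]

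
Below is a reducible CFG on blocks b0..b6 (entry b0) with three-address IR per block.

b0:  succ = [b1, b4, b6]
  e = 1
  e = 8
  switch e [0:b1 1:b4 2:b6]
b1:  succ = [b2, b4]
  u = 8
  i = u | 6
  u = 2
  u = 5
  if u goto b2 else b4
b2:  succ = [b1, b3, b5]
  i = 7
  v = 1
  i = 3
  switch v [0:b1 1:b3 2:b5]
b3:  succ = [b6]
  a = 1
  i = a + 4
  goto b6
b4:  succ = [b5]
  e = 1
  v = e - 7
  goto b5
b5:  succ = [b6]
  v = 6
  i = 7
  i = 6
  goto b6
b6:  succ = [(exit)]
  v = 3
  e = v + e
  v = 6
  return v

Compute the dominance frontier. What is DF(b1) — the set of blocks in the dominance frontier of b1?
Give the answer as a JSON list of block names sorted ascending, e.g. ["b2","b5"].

idom tree: b1←b0 b2←b1 b3←b2 b4←b0 b5←b0 b6←b0
Dom∩ at merges:
  b1: preds {b0,b2}: {b0} ∩ {b0,b1,b2} = {b0}; idom=b0
  b4: preds {b0,b1}: {b0} ∩ {b0,b1} = {b0}; idom=b0
  b5: preds {b2,b4}: {b0,b1,b2} ∩ {b0,b4} = {b0}; idom=b0
  b6: preds {b0,b3,b5}: {b0} ∩ {b0,b1,b2,b3} ∩ {b0,b5} = {b0}; idom=b0

Frontier:
  join b1 pred b0: · stop@b0
  join b1 pred b2: b2→b1 stop@b0
  join b4 pred b0: · stop@b0
  join b4 pred b1: b1 stop@b0
  join b5 pred b2: b2→b1 stop@b0
  join b5 pred b4: b4 stop@b0
  join b6 pred b0: · stop@b0
  join b6 pred b3: b3→b2→b1 stop@b0
  join b6 pred b5: b5 stop@b0
  b0: DF=∅
  b1: DF={b1,b4,b5,b6}
  b2: DF={b1,b5,b6}
  b3: DF={b6}
  b4: DF={b5}
  b5: DF={b6}
  b6: DF=∅

DF(b1) = ["b1", "b4", "b5", "b6"]

Answer: ["b1", "b4", "b5", "b6"]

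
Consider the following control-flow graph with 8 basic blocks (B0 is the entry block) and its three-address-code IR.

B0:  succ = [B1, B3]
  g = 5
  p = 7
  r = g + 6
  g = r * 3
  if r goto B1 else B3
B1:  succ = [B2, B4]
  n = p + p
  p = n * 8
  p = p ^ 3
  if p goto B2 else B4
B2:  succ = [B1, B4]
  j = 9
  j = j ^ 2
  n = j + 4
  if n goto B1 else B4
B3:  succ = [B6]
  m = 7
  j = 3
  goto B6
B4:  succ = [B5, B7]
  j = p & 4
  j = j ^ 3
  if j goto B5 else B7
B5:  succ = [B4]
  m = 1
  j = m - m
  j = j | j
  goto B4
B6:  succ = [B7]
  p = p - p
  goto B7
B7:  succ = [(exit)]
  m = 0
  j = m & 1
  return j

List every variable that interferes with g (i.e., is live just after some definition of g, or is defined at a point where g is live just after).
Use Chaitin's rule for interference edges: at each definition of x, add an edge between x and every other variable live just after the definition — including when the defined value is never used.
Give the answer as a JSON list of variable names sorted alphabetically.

Answer: ["p", "r"]

Derivation:
def/use:
  B0: {g,p,r} / ∅
  B1: {n,p} / {p}
  B2: {j,n} / ∅
  B3: {j,m} / ∅
  B4: {j} / {p}
  B5: {j,m} / ∅
  B6: {p} / {p}
  B7: {j,m} / ∅

Backward fixpoint:
  B0 li=∅ lo={p}
  B1 li={p} lo={p}
  B2 li={p} lo={p}
  B3 li={p} lo={p}
  B4 li={p} lo={p}
  B5 li={p} lo={p}
  B6 li={p} lo=∅
  B7 li=∅ lo=∅

Conflict graph:
  g — {p,r}
  j — {p}
  m — {p}
  n — {p}
  p — {g,j,m,n,r}
  r — {g,p}

N(g) = ["p", "r"]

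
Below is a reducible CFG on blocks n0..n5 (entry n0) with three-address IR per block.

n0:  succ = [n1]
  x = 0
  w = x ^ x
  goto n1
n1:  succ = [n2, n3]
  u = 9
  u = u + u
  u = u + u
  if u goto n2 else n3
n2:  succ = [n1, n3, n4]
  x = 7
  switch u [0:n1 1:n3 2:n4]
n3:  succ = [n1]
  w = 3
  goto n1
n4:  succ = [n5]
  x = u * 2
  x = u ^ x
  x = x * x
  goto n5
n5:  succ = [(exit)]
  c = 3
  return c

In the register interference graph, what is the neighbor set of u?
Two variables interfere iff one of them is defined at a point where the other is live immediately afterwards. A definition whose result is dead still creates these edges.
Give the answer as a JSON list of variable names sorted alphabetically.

Answer: ["x"]

Derivation:
Block summaries:
  n0 def {w,x} use ∅
  n1 def {u} use ∅
  n2 def {x} use {u}
  n3 def {w} use ∅
  n4 def {x} use {u}
  n5 def {c} use ∅

Liveness:
  n0 li=∅ lo=∅
  n1 li=∅ lo={u}
  n2 li={u} lo={u}
  n3 li=∅ lo=∅
  n4 li={u} lo=∅
  n5 li=∅ lo=∅

Interference:
  c — ∅
  u — {x}
  w — ∅
  x — {u}

N(u) = ["x"]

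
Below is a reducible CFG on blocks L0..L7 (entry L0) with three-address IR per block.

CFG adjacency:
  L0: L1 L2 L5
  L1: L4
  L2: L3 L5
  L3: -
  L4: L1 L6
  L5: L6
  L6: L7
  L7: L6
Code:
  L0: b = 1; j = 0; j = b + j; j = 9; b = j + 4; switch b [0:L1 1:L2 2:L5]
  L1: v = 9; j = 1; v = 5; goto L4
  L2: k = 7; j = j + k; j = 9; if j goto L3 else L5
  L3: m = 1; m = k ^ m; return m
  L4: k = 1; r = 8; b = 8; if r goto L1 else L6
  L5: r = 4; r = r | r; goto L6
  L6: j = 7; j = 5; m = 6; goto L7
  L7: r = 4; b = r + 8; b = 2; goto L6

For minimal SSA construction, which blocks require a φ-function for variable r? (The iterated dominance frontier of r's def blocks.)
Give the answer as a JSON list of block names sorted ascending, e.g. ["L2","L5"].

Answer: ["L1", "L6"]

Analysis:
idom tree: L1←L0 L2←L0 L3←L2 L4←L1 L5←L0 L6←L0 L7←L6
Dom∩ at merges:
  L1: preds {L0,L4}: {L0} ∩ {L0,L1,L4} = {L0}; idom=L0
  L5: preds {L0,L2}: {L0} ∩ {L0,L2} = {L0}; idom=L0
  L6: preds {L4,L5,L7}: {L0,L1,L4} ∩ {L0,L5} ∩ {L0,L6,L7} = {L0}; idom=L0

Frontier:
  join L1 pred L0: · stop@L0
  join L1 pred L4: L4→L1 stop@L0
  join L5 pred L0: · stop@L0
  join L5 pred L2: L2 stop@L0
  join L6 pred L4: L4→L1 stop@L0
  join L6 pred L5: L5 stop@L0
  join L6 pred L7: L7→L6 stop@L0
  DF(L0)=∅
  DF(L1)={L1,L6}
  DF(L2)={L5}
  DF(L3)=∅
  DF(L4)={L1,L6}
  DF(L5)={L6}
  DF(L6)={L6}
  DF(L7)={L6}

φ for r: defs {L4,L5,L7}
  DF⁺ = {L1,L6}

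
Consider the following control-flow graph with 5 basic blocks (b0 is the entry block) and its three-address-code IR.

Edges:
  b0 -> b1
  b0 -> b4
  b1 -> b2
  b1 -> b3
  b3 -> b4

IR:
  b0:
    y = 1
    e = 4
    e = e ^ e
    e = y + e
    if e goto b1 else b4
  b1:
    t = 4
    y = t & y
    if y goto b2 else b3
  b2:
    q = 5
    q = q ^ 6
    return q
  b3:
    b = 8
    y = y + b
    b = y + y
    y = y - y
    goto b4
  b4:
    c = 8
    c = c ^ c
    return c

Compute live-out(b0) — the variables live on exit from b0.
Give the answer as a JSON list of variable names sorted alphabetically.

Per-block:
  b0 def {e,y} use ∅
  b1 def {t,y} use {y}
  b2 def {q} use ∅
  b3 def {b,y} use {y}
  b4 def {c} use ∅

Backward fixpoint:
  b0: in=∅ out={y}
  b1: in={y} out={y}
  b2: in=∅ out=∅
  b3: in={y} out=∅
  b4: in=∅ out=∅

live-out(b0) = ["y"]

Answer: ["y"]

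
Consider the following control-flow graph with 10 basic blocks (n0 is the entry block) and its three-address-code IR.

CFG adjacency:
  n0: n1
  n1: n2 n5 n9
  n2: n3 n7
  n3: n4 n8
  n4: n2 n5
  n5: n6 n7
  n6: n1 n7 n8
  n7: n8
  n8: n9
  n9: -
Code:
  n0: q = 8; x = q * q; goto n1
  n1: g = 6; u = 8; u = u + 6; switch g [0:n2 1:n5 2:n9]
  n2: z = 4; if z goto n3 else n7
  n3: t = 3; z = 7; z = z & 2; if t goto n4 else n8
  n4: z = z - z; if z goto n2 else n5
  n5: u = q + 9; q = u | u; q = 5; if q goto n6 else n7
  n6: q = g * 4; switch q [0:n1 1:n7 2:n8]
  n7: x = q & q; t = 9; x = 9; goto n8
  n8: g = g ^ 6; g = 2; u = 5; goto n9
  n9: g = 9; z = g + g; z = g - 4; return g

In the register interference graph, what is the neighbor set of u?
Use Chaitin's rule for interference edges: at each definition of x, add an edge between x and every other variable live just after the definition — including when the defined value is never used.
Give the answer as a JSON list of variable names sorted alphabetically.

Block summaries:
  n0: def={q,x} ue=∅
  n1: def={g,u} ue=∅
  n2: def={z} ue=∅
  n3: def={t,z} ue=∅
  n4: def={z} ue={z}
  n5: def={q,u} ue={q}
  n6: def={q} ue={g}
  n7: def={t,x} ue={q}
  n8: def={g,u} ue={g}
  n9: def={g,z} ue=∅

Live sets:
  n0: in=∅ out={q}
  n1: in={q} out={g,q}
  n2: in={g,q} out={g,q}
  n3: in={g,q} out={g,q,z}
  n4: in={g,q,z} out={g,q}
  n5: in={g,q} out={g,q}
  n6: in={g} out={g,q}
  n7: in={g,q} out={g}
  n8: in={g} out=∅
  n9: in=∅ out=∅

Interference:
  g: {q,t,u,x,z}
  q: {g,t,u,x,z}
  t: {g,q,z}
  u: {g,q}
  x: {g,q}
  z: {g,q,t}

N(u) = ["g", "q"]

Answer: ["g", "q"]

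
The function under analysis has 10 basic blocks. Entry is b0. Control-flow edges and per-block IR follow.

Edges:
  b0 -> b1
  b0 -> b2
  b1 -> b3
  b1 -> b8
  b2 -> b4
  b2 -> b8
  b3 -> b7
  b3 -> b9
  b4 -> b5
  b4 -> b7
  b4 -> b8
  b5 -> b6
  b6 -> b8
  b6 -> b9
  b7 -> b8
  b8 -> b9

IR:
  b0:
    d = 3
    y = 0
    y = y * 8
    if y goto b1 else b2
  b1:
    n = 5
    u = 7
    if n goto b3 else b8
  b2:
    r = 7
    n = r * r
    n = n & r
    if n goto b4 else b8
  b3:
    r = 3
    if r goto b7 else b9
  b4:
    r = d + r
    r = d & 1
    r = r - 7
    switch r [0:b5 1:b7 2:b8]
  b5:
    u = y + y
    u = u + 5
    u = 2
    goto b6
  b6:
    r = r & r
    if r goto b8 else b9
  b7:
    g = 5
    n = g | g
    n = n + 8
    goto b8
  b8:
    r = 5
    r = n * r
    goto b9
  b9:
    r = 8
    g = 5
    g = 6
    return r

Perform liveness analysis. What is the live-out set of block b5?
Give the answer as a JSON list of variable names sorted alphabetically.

def/use:
  b0: {d,y} / ∅
  b1: {n,u} / ∅
  b2: {n,r} / ∅
  b3: {r} / ∅
  b4: {r} / {d,r}
  b5: {u} / {y}
  b6: {r} / {r}
  b7: {g,n} / ∅
  b8: {r} / {n}
  b9: {g,r} / ∅

Backward fixpoint:
  live b0: ∅→{d,y}
  live b1: ∅→{n}
  live b2: {d,y}→{d,n,r,y}
  live b3: ∅→∅
  live b4: {d,n,r,y}→{n,r,y}
  live b5: {n,r,y}→{n,r}
  live b6: {n,r}→{n}
  live b7: ∅→{n}
  live b8: {n}→∅
  live b9: ∅→∅

live-out(b5) = ["n", "r"]

Answer: ["n", "r"]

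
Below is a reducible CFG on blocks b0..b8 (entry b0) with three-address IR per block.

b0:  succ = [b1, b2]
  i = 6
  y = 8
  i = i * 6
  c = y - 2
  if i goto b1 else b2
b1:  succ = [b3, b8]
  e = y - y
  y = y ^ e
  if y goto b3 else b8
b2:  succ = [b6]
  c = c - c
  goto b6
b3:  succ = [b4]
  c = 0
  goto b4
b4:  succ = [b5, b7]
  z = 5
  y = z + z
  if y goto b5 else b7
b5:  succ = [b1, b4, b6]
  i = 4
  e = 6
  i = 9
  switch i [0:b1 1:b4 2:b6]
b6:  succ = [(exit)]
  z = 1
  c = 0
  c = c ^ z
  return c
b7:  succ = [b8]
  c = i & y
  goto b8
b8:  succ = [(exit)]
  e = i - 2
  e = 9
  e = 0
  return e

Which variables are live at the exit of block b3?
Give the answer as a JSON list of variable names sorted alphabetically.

Block summaries:
  b0 def {c,i,y} use ∅
  b1 def {e,y} use {y}
  b2 def {c} use {c}
  b3 def {c} use ∅
  b4 def {y,z} use ∅
  b5 def {e,i} use ∅
  b6 def {c,z} use ∅
  b7 def {c} use {i,y}
  b8 def {e} use {i}

Backward fixpoint:
  b0: in=∅ out={c,i,y}
  b1: in={i,y} out={i}
  b2: in={c} out=∅
  b3: in={i} out={i}
  b4: in={i} out={i,y}
  b5: in={y} out={i,y}
  b6: in=∅ out=∅
  b7: in={i,y} out={i}
  b8: in={i} out=∅

live-out(b3) = ["i"]

Answer: ["i"]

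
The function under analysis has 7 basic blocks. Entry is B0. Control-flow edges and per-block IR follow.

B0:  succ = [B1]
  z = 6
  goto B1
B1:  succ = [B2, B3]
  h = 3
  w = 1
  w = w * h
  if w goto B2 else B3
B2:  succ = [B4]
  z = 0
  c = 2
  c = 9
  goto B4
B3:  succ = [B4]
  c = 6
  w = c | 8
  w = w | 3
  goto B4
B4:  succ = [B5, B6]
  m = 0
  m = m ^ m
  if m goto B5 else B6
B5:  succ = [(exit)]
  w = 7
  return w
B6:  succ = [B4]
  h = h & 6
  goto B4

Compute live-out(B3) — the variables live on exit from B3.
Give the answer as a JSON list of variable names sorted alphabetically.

Block summaries:
  B0 def {z} use ∅
  B1 def {h,w} use ∅
  B2 def {c,z} use ∅
  B3 def {c,w} use ∅
  B4 def {m} use ∅
  B5 def {w} use ∅
  B6 def {h} use {h}

Live sets:
  B0 li=∅ lo=∅
  B1 li=∅ lo={h}
  B2 li={h} lo={h}
  B3 li={h} lo={h}
  B4 li={h} lo={h}
  B5 li=∅ lo=∅
  B6 li={h} lo={h}

live-out(B3) = ["h"]

Answer: ["h"]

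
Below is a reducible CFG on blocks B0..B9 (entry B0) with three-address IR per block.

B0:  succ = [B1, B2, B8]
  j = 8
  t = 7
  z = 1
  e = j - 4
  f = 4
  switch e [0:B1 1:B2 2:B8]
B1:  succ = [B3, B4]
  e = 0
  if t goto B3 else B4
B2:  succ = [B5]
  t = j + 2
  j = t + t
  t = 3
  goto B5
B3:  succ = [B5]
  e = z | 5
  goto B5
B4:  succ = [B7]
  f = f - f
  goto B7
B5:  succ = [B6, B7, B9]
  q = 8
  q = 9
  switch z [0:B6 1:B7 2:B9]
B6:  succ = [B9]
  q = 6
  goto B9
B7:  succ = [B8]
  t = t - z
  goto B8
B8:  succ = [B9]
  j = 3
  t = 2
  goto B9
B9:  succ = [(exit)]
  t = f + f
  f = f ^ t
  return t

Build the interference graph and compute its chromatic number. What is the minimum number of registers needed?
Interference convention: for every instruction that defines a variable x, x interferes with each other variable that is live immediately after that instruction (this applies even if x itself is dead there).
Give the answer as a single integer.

Answer: 5

Derivation:
Block summaries:
  B0: {e,f,j,t,z} / ∅
  B1: {e} / {t}
  B2: {j,t} / {j}
  B3: {e} / {z}
  B4: {f} / {f}
  B5: {q} / {z}
  B6: {q} / ∅
  B7: {t} / {t,z}
  B8: {j,t} / ∅
  B9: {f,t} / {f}

Live sets:
  B0 li=∅ lo={f,j,t,z}
  B1 li={f,t,z} lo={f,t,z}
  B2 li={f,j,z} lo={f,t,z}
  B3 li={f,t,z} lo={f,t,z}
  B4 li={f,t,z} lo={f,t,z}
  B5 li={f,t,z} lo={f,t,z}
  B6 li={f} lo={f}
  B7 li={f,t,z} lo={f}
  B8 li={f} lo={f}
  B9 li={f} lo=∅

Interfere edges:
  e: {f,j,t,z}
  f: {e,j,q,t,z}
  j: {e,f,t,z}
  q: {f,t,z}
  t: {e,f,j,q,z}
  z: {e,f,j,q,t}

Registers:
  clique {e,f,j,t,z} ⇒ need ≥ 5
  assign e→r3 f→r0 j→r4 q→r3 t→r1 z→r2 — no edge inside a register ⇒ χ ≤ 5
  χ = 5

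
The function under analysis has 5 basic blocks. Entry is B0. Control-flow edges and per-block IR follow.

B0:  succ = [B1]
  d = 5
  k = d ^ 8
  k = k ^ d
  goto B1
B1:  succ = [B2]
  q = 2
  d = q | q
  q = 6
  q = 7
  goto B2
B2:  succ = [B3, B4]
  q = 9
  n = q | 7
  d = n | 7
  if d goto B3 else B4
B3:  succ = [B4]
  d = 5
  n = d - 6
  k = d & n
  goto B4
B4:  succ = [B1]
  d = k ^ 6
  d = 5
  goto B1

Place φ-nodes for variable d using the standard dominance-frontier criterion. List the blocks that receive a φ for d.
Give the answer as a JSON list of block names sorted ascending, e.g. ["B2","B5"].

Answer: ["B1", "B4"]

Working:
idom tree: B1←B0 B2←B1 B3←B2 B4←B2
Dom at joins:
  B1: preds {B0,B4}: {B0} ∩ {B0,B1,B2,B4} = {B0}; idom=B0
  B4: preds {B2,B3}: {B0,B1,B2} ∩ {B0,B1,B2,B3} = {B0,B1,B2}; idom=B2

DF derivation:
  B1←B0: walk · to B0
  B1←B4: walk B4→B2→B1 to B0
  B4←B2: walk · to B2
  B4←B3: walk B3 to B2
  B0: DF=∅
  B1: DF={B1}
  B2: DF={B1}
  B3: DF={B4}
  B4: DF={B1}

φ for d: defs {B0,B1,B2,B3,B4}
  DF⁺ = {B1,B4}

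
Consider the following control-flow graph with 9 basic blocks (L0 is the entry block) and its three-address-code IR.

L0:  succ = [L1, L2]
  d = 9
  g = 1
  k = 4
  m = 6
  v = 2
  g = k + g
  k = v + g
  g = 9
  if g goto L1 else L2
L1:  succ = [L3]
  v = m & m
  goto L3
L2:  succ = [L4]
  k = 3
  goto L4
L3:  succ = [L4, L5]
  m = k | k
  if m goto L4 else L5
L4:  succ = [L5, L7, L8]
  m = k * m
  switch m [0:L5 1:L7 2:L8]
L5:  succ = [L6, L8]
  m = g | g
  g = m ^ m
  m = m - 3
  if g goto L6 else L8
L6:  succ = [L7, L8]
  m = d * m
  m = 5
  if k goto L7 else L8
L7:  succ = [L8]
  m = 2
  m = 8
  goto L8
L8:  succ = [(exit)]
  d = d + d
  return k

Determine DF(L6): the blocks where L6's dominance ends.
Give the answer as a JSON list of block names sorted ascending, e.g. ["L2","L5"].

idom tree: L1←L0 L2←L0 L3←L1 L4←L0 L5←L0 L6←L5 L7←L0 L8←L0
Dom at joins:
  L4: preds {L2,L3}: {L0,L2} ∩ {L0,L1,L3} = {L0}; idom=L0
  L5: preds {L3,L4}: {L0,L1,L3} ∩ {L0,L4} = {L0}; idom=L0
  L7: preds {L4,L6}: {L0,L4} ∩ {L0,L5,L6} = {L0}; idom=L0
  L8: preds {L4,L5,L6,L7}: {L0,L4} ∩ {L0,L5} ∩ {L0,L5,L6} ∩ {L0,L7} = {L0}; idom=L0

DF derivation:
  join L4 pred L2: L2 stop@L0
  join L4 pred L3: L3→L1 stop@L0
  join L5 pred L3: L3→L1 stop@L0
  join L5 pred L4: L4 stop@L0
  join L7 pred L4: L4 stop@L0
  join L7 pred L6: L6→L5 stop@L0
  join L8 pred L4: L4 stop@L0
  join L8 pred L5: L5 stop@L0
  join L8 pred L6: L6→L5 stop@L0
  join L8 pred L7: L7 stop@L0
  DF(L0)=∅
  DF(L1)={L4,L5}
  DF(L2)={L4}
  DF(L3)={L4,L5}
  DF(L4)={L5,L7,L8}
  DF(L5)={L7,L8}
  DF(L6)={L7,L8}
  DF(L7)={L8}
  DF(L8)=∅

DF(L6) = ["L7", "L8"]

Answer: ["L7", "L8"]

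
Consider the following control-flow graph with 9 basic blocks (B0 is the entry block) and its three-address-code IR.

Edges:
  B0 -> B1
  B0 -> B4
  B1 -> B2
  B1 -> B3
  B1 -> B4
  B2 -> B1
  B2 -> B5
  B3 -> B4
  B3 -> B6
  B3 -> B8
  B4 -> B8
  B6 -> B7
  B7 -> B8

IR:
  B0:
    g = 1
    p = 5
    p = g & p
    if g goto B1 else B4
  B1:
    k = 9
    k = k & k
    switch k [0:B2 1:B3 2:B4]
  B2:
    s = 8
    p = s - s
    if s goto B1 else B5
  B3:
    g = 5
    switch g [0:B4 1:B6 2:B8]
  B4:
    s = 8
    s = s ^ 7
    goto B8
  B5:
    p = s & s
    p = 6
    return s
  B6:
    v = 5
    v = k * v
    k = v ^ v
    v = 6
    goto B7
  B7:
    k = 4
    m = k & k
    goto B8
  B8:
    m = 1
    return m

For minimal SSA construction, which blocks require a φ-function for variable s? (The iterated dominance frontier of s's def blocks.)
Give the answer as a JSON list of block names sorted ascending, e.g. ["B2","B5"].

Answer: ["B1", "B4", "B8"]

Analysis:
idom tree: B1←B0 B2←B1 B3←B1 B4←B0 B5←B2 B6←B3 B7←B6 B8←B0
Dom∩ at merges:
  B1: preds {B0,B2}: {B0} ∩ {B0,B1,B2} = {B0}; idom=B0
  B4: preds {B0,B1,B3}: {B0} ∩ {B0,B1} ∩ {B0,B1,B3} = {B0}; idom=B0
  B8: preds {B3,B4,B7}: {B0,B1,B3} ∩ {B0,B4} ∩ {B0,B1,B3,B6,B7} = {B0}; idom=B0

Frontier:
  join B1 pred B0: · stop@B0
  join B1 pred B2: B2→B1 stop@B0
  join B4 pred B0: · stop@B0
  join B4 pred B1: B1 stop@B0
  join B4 pred B3: B3→B1 stop@B0
  join B8 pred B3: B3→B1 stop@B0
  join B8 pred B4: B4 stop@B0
  join B8 pred B7: B7→B6→B3→B1 stop@B0
  DF(B0)=∅
  DF(B1)={B1,B4,B8}
  DF(B2)={B1}
  DF(B3)={B4,B8}
  DF(B4)={B8}
  DF(B5)=∅
  DF(B6)={B8}
  DF(B7)={B8}
  DF(B8)=∅

φ for s: defs {B2,B4}
  DF⁺ = {B1,B4,B8}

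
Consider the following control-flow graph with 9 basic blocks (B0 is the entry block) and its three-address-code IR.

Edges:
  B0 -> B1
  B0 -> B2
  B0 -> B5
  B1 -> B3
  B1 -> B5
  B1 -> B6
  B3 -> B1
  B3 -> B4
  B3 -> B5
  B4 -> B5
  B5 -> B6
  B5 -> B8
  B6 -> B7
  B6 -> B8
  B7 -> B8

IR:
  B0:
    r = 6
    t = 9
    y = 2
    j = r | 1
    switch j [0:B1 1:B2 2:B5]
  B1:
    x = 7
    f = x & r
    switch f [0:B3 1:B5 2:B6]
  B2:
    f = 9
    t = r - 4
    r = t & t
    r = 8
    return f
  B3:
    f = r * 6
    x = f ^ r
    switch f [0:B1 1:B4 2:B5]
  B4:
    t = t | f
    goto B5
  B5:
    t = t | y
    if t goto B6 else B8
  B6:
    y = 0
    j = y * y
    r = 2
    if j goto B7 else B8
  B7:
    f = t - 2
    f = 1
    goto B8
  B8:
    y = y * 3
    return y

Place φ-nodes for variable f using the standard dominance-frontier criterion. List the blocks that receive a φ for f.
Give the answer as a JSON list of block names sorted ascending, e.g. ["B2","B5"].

idom tree: B1←B0 B2←B0 B3←B1 B4←B3 B5←B0 B6←B0 B7←B6 B8←B0
Dom∩ at merges:
  B1: preds {B0,B3}: {B0} ∩ {B0,B1,B3} = {B0}; idom=B0
  B5: preds {B0,B1,B3,B4}: {B0} ∩ {B0,B1} ∩ {B0,B1,B3} ∩ {B0,B1,B3,B4} = {B0}; idom=B0
  B6: preds {B1,B5}: {B0,B1} ∩ {B0,B5} = {B0}; idom=B0
  B8: preds {B5,B6,B7}: {B0,B5} ∩ {B0,B6} ∩ {B0,B6,B7} = {B0}; idom=B0

Frontier:
  B1←B0: walk · to B0
  B1←B3: walk B3→B1 to B0
  B5←B0: walk · to B0
  B5←B1: walk B1 to B0
  B5←B3: walk B3→B1 to B0
  B5←B4: walk B4→B3→B1 to B0
  B6←B1: walk B1 to B0
  B6←B5: walk B5 to B0
  B8←B5: walk B5 to B0
  B8←B6: walk B6 to B0
  B8←B7: walk B7→B6 to B0
  B0: DF=∅
  B1: DF={B1,B5,B6}
  B2: DF=∅
  B3: DF={B1,B5}
  B4: DF={B5}
  B5: DF={B6,B8}
  B6: DF={B8}
  B7: DF={B8}
  B8: DF=∅

φ for f: defs {B1,B2,B3,B7}
  DF⁺ = {B1,B5,B6,B8}

Answer: ["B1", "B5", "B6", "B8"]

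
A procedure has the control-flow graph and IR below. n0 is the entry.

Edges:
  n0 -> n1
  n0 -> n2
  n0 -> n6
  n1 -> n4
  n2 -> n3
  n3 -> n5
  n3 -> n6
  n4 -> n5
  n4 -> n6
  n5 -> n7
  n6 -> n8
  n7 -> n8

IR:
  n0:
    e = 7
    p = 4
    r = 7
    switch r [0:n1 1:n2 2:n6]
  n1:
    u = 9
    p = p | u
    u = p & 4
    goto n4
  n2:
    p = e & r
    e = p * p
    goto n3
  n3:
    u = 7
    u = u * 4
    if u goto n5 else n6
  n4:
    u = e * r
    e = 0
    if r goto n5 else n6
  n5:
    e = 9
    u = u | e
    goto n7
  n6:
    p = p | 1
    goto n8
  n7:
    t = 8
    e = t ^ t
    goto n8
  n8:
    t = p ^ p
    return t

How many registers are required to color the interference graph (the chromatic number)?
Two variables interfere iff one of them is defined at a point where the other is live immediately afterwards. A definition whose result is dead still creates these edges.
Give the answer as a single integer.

Block summaries:
  n0: def={e,p,r} ue=∅
  n1: def={p,u} ue={p}
  n2: def={e,p} ue={e,r}
  n3: def={u} ue=∅
  n4: def={e,u} ue={e,r}
  n5: def={e,u} ue={u}
  n6: def={p} ue={p}
  n7: def={e,t} ue=∅
  n8: def={t} ue={p}

Liveness:
  live n0: ∅→{e,p,r}
  live n1: {e,p,r}→{e,p,r}
  live n2: {e,r}→{p}
  live n3: {p}→{p,u}
  live n4: {e,p,r}→{p,u}
  live n5: {p,u}→{p}
  live n6: {p}→{p}
  live n7: {p}→{p}
  live n8: {p}→∅

Interfere edges:
  e — {p,r,u}
  p — {e,r,t,u}
  r — {e,p,u}
  t — {p}
  u — {e,p,r}

Chromatic number:
  lower bound: {e,p,r,u} mutually conflict ⇒ χ ≥ 4
  4-colouring: c0={p}  c1={e,t}  c2={r}  c3={u}
  χ = 4

Answer: 4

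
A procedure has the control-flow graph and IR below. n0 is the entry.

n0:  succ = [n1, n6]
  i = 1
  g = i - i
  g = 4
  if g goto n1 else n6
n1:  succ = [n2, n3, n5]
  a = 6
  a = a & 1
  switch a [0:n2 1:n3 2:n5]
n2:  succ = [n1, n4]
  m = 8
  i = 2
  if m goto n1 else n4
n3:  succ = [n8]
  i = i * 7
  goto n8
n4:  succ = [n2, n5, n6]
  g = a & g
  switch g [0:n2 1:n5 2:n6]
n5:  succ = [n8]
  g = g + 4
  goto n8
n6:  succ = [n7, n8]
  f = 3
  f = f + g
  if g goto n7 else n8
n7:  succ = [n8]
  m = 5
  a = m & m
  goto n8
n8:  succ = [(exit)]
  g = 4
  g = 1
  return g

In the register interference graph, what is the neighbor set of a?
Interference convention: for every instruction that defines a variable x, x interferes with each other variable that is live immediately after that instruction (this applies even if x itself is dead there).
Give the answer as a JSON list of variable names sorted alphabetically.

Answer: ["g", "i", "m"]

Working:
Block summaries:
  n0: def={g,i} ue=∅
  n1: def={a} ue=∅
  n2: def={i,m} ue=∅
  n3: def={i} ue={i}
  n4: def={g} ue={a,g}
  n5: def={g} ue={g}
  n6: def={f} ue={g}
  n7: def={a,m} ue=∅
  n8: def={g} ue=∅

Live sets:
  n0 li=∅ lo={g,i}
  n1 li={g,i} lo={a,g,i}
  n2 li={a,g} lo={a,g,i}
  n3 li={i} lo=∅
  n4 li={a,g} lo={a,g}
  n5 li={g} lo=∅
  n6 li={g} lo=∅
  n7 li=∅ lo=∅
  n8 li=∅ lo=∅

Interference:
  a: {g,i,m}
  f: {g}
  g: {a,f,i,m}
  i: {a,g,m}
  m: {a,g,i}

N(a) = ["g", "i", "m"]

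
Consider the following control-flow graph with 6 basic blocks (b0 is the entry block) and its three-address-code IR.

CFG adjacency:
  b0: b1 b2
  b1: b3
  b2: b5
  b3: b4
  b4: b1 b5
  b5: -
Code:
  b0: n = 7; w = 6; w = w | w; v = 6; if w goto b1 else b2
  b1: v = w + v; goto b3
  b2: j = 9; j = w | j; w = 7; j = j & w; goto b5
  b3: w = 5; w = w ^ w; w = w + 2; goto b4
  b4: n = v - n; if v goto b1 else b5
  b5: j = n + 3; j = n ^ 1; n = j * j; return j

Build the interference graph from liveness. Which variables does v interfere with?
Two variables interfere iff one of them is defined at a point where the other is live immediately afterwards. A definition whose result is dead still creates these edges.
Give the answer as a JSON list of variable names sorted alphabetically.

Answer: ["n", "w"]

Derivation:
Block summaries:
  b0 def {n,v,w} use ∅
  b1 def {v} use {v,w}
  b2 def {j,w} use {w}
  b3 def {w} use ∅
  b4 def {n} use {n,v}
  b5 def {j,n} use {n}

Backward fixpoint:
  b0 li=∅ lo={n,v,w}
  b1 li={n,v,w} lo={n,v}
  b2 li={n,w} lo={n}
  b3 li={n,v} lo={n,v,w}
  b4 li={n,v,w} lo={n,v,w}
  b5 li={n} lo=∅

Interfere edges:
  j↔{n,w}
  n↔{j,v,w}
  v↔{n,w}
  w↔{j,n,v}

N(v) = ["n", "w"]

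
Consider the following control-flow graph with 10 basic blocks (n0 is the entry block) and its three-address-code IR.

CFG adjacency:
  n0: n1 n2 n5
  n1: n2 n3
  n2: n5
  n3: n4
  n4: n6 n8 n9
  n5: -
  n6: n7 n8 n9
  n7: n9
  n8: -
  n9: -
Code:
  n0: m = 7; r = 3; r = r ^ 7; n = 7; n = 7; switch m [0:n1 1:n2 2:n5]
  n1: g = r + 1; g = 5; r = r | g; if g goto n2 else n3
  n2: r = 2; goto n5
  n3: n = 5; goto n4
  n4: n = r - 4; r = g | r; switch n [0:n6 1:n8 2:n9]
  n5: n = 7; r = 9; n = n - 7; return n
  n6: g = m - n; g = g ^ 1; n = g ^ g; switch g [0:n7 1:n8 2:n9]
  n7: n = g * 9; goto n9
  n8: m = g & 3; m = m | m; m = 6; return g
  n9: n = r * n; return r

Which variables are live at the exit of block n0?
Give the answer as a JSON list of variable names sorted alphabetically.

def/use:
  n0: {m,n,r} / ∅
  n1: {g,r} / {r}
  n2: {r} / ∅
  n3: {n} / ∅
  n4: {n,r} / {g,r}
  n5: {n,r} / ∅
  n6: {g,n} / {m,n}
  n7: {n} / {g}
  n8: {m} / {g}
  n9: {n} / {n,r}

Backward fixpoint:
  live n0: ∅→{m,r}
  live n1: {m,r}→{g,m,r}
  live n2: ∅→∅
  live n3: {g,m,r}→{g,m,r}
  live n4: {g,m,r}→{g,m,n,r}
  live n5: ∅→∅
  live n6: {m,n,r}→{g,n,r}
  live n7: {g,r}→{n,r}
  live n8: {g}→∅
  live n9: {n,r}→∅

live-out(n0) = ["m", "r"]

Answer: ["m", "r"]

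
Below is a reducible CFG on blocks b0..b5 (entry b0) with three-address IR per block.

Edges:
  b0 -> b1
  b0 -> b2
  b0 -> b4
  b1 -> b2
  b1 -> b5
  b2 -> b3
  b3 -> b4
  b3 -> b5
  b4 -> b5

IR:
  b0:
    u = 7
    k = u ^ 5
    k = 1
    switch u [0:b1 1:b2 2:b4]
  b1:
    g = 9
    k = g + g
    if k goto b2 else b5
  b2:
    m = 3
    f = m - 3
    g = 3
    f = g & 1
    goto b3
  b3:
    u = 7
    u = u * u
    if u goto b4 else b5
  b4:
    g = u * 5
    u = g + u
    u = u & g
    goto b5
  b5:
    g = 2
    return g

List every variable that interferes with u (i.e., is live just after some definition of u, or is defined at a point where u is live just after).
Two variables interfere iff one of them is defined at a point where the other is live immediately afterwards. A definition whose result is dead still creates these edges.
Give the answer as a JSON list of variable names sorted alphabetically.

Answer: ["g", "k"]

Working:
Per-block:
  b0: {k,u} / ∅
  b1: {g,k} / ∅
  b2: {f,g,m} / ∅
  b3: {u} / ∅
  b4: {g,u} / {u}
  b5: {g} / ∅

Liveness:
  b0: in=∅ out={u}
  b1: in=∅ out=∅
  b2: in=∅ out=∅
  b3: in=∅ out={u}
  b4: in={u} out=∅
  b5: in=∅ out=∅

Interfere edges:
  f — ∅
  g — {u}
  k — {u}
  m — ∅
  u — {g,k}

N(u) = ["g", "k"]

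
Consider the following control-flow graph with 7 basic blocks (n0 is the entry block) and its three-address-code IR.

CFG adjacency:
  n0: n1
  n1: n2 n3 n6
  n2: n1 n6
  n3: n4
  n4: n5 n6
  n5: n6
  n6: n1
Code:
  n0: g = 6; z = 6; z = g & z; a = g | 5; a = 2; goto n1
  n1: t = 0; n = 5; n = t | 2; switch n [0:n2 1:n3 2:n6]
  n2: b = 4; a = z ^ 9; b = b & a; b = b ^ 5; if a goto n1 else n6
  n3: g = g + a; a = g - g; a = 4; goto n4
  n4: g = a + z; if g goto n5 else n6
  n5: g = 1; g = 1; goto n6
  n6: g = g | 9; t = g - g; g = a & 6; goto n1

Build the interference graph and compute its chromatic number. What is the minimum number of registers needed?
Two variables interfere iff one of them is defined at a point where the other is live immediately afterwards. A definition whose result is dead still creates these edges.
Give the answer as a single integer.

Answer: 5

Analysis:
Block summaries:
  n0: {a,g,z} / ∅
  n1: {n,t} / ∅
  n2: {a,b} / {z}
  n3: {a,g} / {a,g}
  n4: {g} / {a,z}
  n5: {g} / ∅
  n6: {g,t} / {a,g}

Live sets:
  n0: in=∅ out={a,g,z}
  n1: in={a,g,z} out={a,g,z}
  n2: in={g,z} out={a,g,z}
  n3: in={a,g,z} out={a,z}
  n4: in={a,z} out={a,g,z}
  n5: in={a,z} out={a,g,z}
  n6: in={a,g,z} out={a,g,z}

Interference:
  a — {b,g,n,t,z}
  b — {a,g,z}
  g — {a,b,n,t,z}
  n — {a,g,t,z}
  t — {a,g,n,z}
  z — {a,b,g,n,t}

Chromatic number:
  clique {a,g,n,t,z} ⇒ need ≥ 5
  5-colouring: c0={a}  c1={g}  c2={z}  c3={b,n}  c4={t}
  χ = 5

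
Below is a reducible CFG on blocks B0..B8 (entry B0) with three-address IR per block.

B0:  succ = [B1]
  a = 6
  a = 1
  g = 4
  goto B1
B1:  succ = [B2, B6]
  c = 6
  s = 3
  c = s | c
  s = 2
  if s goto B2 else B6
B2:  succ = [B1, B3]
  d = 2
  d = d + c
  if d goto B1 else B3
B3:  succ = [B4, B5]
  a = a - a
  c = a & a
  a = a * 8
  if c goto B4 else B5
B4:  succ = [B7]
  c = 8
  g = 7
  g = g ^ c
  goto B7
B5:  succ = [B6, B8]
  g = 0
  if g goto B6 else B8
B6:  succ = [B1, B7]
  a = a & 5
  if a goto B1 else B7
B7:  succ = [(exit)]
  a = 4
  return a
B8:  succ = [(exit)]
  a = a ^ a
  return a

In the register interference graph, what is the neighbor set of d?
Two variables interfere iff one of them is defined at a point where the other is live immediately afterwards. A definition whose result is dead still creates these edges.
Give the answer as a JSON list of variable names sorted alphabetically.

Block summaries:
  B0: def={a,g} ue=∅
  B1: def={c,s} ue=∅
  B2: def={d} ue={c}
  B3: def={a,c} ue={a}
  B4: def={c,g} ue=∅
  B5: def={g} ue=∅
  B6: def={a} ue={a}
  B7: def={a} ue=∅
  B8: def={a} ue={a}

Liveness:
  live B0: ∅→{a}
  live B1: {a}→{a,c}
  live B2: {a,c}→{a}
  live B3: {a}→{a}
  live B4: ∅→∅
  live B5: {a}→{a}
  live B6: {a}→{a}
  live B7: ∅→∅
  live B8: {a}→∅

Interfere edges:
  a — {c,d,g,s}
  c — {a,d,g,s}
  d — {a,c}
  g — {a,c}
  s — {a,c}

N(d) = ["a", "c"]

Answer: ["a", "c"]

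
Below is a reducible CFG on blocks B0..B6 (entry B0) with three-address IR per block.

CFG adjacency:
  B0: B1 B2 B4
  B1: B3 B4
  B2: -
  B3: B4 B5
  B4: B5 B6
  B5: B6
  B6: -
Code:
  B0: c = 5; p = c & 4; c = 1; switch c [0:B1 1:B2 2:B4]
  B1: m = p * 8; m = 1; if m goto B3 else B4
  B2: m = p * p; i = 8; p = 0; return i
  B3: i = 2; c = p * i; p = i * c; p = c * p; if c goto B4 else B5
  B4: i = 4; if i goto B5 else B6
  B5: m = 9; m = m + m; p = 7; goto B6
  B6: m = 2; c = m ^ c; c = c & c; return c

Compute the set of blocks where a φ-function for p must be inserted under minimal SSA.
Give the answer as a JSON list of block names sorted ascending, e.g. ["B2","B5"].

Answer: ["B4", "B5", "B6"]

Working:
idom tree: B1←B0 B2←B0 B3←B1 B4←B0 B5←B0 B6←B0
Join-block Dom:
  B4: preds {B0,B1,B3}: {B0} ∩ {B0,B1} ∩ {B0,B1,B3} = {B0}; idom=B0
  B5: preds {B3,B4}: {B0,B1,B3} ∩ {B0,B4} = {B0}; idom=B0
  B6: preds {B4,B5}: {B0,B4} ∩ {B0,B5} = {B0}; idom=B0

Frontier:
  join B4 pred B0: · stop@B0
  join B4 pred B1: B1 stop@B0
  join B4 pred B3: B3→B1 stop@B0
  join B5 pred B3: B3→B1 stop@B0
  join B5 pred B4: B4 stop@B0
  join B6 pred B4: B4 stop@B0
  join B6 pred B5: B5 stop@B0
  B0 → ∅
  B1 → {B4,B5}
  B2 → ∅
  B3 → {B4,B5}
  B4 → {B5,B6}
  B5 → {B6}
  B6 → ∅

φ for p: defs {B0,B2,B3,B5}
  DF⁺ = {B4,B5,B6}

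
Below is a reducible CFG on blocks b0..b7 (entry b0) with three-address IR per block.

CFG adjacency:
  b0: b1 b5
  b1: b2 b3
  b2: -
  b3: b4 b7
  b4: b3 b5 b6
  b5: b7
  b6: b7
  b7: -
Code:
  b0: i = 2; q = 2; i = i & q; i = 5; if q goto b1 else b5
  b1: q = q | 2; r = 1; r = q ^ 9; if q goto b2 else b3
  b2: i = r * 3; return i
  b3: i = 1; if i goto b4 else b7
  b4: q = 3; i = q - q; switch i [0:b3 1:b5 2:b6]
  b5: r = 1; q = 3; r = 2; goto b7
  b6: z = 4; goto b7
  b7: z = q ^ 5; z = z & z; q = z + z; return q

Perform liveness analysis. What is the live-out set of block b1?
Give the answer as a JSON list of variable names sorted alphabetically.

Answer: ["q", "r"]

Working:
def/use:
  b0: {i,q} / ∅
  b1: {q,r} / {q}
  b2: {i} / {r}
  b3: {i} / ∅
  b4: {i,q} / ∅
  b5: {q,r} / ∅
  b6: {z} / ∅
  b7: {q,z} / {q}

Liveness:
  b0: in=∅ out={q}
  b1: in={q} out={q,r}
  b2: in={r} out=∅
  b3: in={q} out={q}
  b4: in=∅ out={q}
  b5: in=∅ out={q}
  b6: in={q} out={q}
  b7: in={q} out=∅

live-out(b1) = ["q", "r"]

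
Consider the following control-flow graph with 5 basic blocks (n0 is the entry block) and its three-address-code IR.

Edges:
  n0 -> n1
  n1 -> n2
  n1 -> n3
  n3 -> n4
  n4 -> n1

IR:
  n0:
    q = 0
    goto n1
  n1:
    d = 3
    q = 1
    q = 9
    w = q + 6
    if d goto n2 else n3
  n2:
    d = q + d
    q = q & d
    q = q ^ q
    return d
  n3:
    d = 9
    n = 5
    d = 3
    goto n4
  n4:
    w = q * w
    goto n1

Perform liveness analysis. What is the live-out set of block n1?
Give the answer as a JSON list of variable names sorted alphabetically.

Answer: ["d", "q", "w"]

Analysis:
Per-block:
  n0 def {q} use ∅
  n1 def {d,q,w} use ∅
  n2 def {d,q} use {d,q}
  n3 def {d,n} use ∅
  n4 def {w} use {q,w}

Liveness:
  n0: in=∅ out=∅
  n1: in=∅ out={d,q,w}
  n2: in={d,q} out=∅
  n3: in={q,w} out={q,w}
  n4: in={q,w} out=∅

live-out(n1) = ["d", "q", "w"]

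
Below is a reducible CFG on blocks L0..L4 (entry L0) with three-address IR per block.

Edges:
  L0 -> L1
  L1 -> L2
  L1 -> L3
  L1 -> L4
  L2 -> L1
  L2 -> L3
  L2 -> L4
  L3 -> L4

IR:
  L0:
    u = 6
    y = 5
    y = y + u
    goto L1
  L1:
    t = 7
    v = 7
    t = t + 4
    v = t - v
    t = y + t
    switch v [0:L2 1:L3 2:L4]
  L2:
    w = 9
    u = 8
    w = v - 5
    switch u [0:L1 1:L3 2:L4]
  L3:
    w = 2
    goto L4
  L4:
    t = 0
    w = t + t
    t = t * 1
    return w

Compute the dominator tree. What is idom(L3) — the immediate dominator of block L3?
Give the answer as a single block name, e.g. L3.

idom tree: L1←L0 L2←L1 L3←L1 L4←L1
Join-block Dom:
  L1: preds {L0,L2}: {L0} ∩ {L0,L1,L2} = {L0}; idom=L0
  L3: preds {L1,L2}: {L0,L1} ∩ {L0,L1,L2} = {L0,L1}; idom=L1
  L4: preds {L1,L2,L3}: {L0,L1} ∩ {L0,L1,L2} ∩ {L0,L1,L3} = {L0,L1}; idom=L1

idom(L3) = L1

Answer: L1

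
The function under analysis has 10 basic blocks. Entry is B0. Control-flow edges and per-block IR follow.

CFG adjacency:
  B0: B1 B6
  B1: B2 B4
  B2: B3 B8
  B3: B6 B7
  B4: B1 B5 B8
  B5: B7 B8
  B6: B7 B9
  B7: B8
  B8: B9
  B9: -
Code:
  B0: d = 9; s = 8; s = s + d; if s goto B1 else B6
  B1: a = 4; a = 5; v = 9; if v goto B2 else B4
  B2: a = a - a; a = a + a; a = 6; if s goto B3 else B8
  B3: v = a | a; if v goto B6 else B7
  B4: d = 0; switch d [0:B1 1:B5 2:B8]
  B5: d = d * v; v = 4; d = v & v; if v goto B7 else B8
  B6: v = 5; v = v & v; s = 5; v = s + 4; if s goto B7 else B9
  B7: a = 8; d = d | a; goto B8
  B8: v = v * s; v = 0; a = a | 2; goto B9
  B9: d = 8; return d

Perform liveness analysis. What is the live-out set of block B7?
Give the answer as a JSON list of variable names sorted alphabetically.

Answer: ["a", "s", "v"]

Analysis:
Per-block:
  B0: {d,s} / ∅
  B1: {a,v} / ∅
  B2: {a} / {a,s}
  B3: {v} / {a}
  B4: {d} / ∅
  B5: {d,v} / {d,v}
  B6: {s,v} / ∅
  B7: {a,d} / {d}
  B8: {a,v} / {a,s,v}
  B9: {d} / ∅

Live sets:
  B0: in=∅ out={d,s}
  B1: in={d,s} out={a,d,s,v}
  B2: in={a,d,s,v} out={a,d,s,v}
  B3: in={a,d,s} out={d,s,v}
  B4: in={a,s,v} out={a,d,s,v}
  B5: in={a,d,s,v} out={a,d,s,v}
  B6: in={d} out={d,s,v}
  B7: in={d,s,v} out={a,s,v}
  B8: in={a,s,v} out=∅
  B9: in=∅ out=∅

live-out(B7) = ["a", "s", "v"]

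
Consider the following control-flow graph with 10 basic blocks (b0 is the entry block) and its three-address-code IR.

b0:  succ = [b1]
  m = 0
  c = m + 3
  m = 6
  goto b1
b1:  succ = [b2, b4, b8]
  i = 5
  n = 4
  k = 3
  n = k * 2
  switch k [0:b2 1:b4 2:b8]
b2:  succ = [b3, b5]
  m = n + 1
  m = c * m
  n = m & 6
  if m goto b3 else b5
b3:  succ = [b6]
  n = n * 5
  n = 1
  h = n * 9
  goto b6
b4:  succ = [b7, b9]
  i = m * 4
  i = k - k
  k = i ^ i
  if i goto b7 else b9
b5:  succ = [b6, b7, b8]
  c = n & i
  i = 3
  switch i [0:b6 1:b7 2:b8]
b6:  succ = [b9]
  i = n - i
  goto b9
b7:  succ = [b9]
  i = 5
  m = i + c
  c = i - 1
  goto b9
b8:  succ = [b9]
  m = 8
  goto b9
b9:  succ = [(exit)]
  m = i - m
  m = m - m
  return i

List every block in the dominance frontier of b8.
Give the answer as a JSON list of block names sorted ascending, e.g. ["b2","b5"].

Answer: ["b9"]

Working:
idom tree: b1←b0 b2←b1 b3←b2 b4←b1 b5←b2 b6←b2 b7←b1 b8←b1 b9←b1
Dom∩ at merges:
  b6: preds {b3,b5}: {b0,b1,b2,b3} ∩ {b0,b1,b2,b5} = {b0,b1,b2}; idom=b2
  b7: preds {b4,b5}: {b0,b1,b4} ∩ {b0,b1,b2,b5} = {b0,b1}; idom=b1
  b8: preds {b1,b5}: {b0,b1} ∩ {b0,b1,b2,b5} = {b0,b1}; idom=b1
  b9: preds {b4,b6,b7,b8}: {b0,b1,b4} ∩ {b0,b1,b2,b6} ∩ {b0,b1,b7} ∩ {b0,b1,b8} = {b0,b1}; idom=b1

DF derivation:
  join b6 pred b3: b3 stop@b2
  join b6 pred b5: b5 stop@b2
  join b7 pred b4: b4 stop@b1
  join b7 pred b5: b5→b2 stop@b1
  join b8 pred b1: · stop@b1
  join b8 pred b5: b5→b2 stop@b1
  join b9 pred b4: b4 stop@b1
  join b9 pred b6: b6→b2 stop@b1
  join b9 pred b7: b7 stop@b1
  join b9 pred b8: b8 stop@b1
  b0: DF=∅
  b1: DF=∅
  b2: DF={b7,b8,b9}
  b3: DF={b6}
  b4: DF={b7,b9}
  b5: DF={b6,b7,b8}
  b6: DF={b9}
  b7: DF={b9}
  b8: DF={b9}
  b9: DF=∅

DF(b8) = ["b9"]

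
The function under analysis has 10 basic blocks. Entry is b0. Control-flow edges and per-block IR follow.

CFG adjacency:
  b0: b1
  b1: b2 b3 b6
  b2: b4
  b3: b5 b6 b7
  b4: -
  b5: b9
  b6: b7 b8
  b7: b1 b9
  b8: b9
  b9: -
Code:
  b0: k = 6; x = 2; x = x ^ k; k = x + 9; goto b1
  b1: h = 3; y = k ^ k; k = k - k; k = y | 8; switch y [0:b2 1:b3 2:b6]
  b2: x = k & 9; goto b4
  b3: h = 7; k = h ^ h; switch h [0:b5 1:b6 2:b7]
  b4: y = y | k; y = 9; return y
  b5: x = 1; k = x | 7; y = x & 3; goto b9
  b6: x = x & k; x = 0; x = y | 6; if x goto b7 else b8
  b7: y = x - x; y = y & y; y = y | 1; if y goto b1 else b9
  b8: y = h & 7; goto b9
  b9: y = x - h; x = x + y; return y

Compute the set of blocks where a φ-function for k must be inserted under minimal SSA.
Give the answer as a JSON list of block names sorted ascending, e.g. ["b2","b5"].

Answer: ["b1", "b6", "b7", "b9"]

Analysis:
idom tree: b1←b0 b2←b1 b3←b1 b4←b2 b5←b3 b6←b1 b7←b1 b8←b6 b9←b1
Dom at joins:
  b1: preds {b0,b7}: {b0} ∩ {b0,b1,b7} = {b0}; idom=b0
  b6: preds {b1,b3}: {b0,b1} ∩ {b0,b1,b3} = {b0,b1}; idom=b1
  b7: preds {b3,b6}: {b0,b1,b3} ∩ {b0,b1,b6} = {b0,b1}; idom=b1
  b9: preds {b5,b7,b8}: {b0,b1,b3,b5} ∩ {b0,b1,b7} ∩ {b0,b1,b6,b8} = {b0,b1}; idom=b1

DF walk-up:
  b1←b0: walk · to b0
  b1←b7: walk b7→b1 to b0
  b6←b1: walk · to b1
  b6←b3: walk b3 to b1
  b7←b3: walk b3 to b1
  b7←b6: walk b6 to b1
  b9←b5: walk b5→b3 to b1
  b9←b7: walk b7 to b1
  b9←b8: walk b8→b6 to b1
  b0: DF=∅
  b1: DF={b1}
  b2: DF=∅
  b3: DF={b6,b7,b9}
  b4: DF=∅
  b5: DF={b9}
  b6: DF={b7,b9}
  b7: DF={b1,b9}
  b8: DF={b9}
  b9: DF=∅

φ for k: defs {b0,b1,b3,b5}
  DF⁺ = {b1,b6,b7,b9}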